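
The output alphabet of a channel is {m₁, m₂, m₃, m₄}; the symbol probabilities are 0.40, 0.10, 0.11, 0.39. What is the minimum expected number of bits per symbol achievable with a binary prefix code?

Repeatedly combine the two least-probable nodes; the expected code length is the sum of the merged weights.
merge 1/10 + 11/100 → 21/100
merge 21/100 + 39/100 → 3/5
merge 2/5 + 3/5 → 1
L = 21/100 + 3/5 + 1 = 181/100 = 1.81 bits/symbol.

1.81 bits/symbol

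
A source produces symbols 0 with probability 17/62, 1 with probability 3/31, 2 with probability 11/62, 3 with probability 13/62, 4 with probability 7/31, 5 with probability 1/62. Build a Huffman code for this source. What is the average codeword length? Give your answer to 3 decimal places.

2.403 bits/symbol

Repeatedly combine the two least-probable nodes; the expected code length is the sum of the merged weights.
merge 1/62 + 3/31 → 7/62
merge 7/62 + 11/62 → 9/31
merge 13/62 + 7/31 → 27/62
merge 17/62 + 9/31 → 35/62
merge 27/62 + 35/62 → 1
L = 7/62 + 9/31 + 27/62 + 35/62 + 1 = 149/62 ≈ 2.403 bits/symbol.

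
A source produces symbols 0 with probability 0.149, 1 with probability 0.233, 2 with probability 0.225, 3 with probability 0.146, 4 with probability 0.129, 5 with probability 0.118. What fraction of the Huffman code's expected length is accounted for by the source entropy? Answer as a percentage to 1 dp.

99.7%

Entropy H = −Σ p log₂ p ≈ 2.5334 bits.
Huffman merges: 59/500+129/1000→247/1000; 73/500+149/1000→59/200; 9/40+233/1000→229/500; 247/1000+59/200→271/500; 229/500+271/500→1. L = 1271/500 ≈ 2.5420.
Efficiency = H/L = 2.5334/2.5420 = 99.7%.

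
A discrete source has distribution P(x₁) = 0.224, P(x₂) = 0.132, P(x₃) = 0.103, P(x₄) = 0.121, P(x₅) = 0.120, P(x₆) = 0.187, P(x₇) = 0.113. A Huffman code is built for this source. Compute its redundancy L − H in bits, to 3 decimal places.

0.026 bits

Entropy H = −Σ p log₂ p ≈ 2.7504 bits.
Huffman merges: 103/1000+113/1000→27/125; 3/25+121/1000→241/1000; 33/250+187/1000→319/1000; 27/125+28/125→11/25; 241/1000+319/1000→14/25; 11/25+14/25→1. L = 347/125 ≈ 2.7760.
L − H = 2.7760 − 2.7504 = 0.026 bits.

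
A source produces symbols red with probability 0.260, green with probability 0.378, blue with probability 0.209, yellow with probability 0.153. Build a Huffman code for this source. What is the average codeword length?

1.984 bits/symbol

Repeatedly combine the two least-probable nodes; the expected code length is the sum of the merged weights.
merge 153/1000 + 209/1000 → 181/500
merge 13/50 + 181/500 → 311/500
merge 189/500 + 311/500 → 1
L = 181/500 + 311/500 + 1 = 248/125 = 1.984 bits/symbol.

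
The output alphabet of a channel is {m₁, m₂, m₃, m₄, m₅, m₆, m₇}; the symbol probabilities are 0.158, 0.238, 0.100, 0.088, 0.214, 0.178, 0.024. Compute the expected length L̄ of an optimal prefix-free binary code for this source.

Repeatedly combine the two least-probable nodes; the expected code length is the sum of the merged weights.
merge 3/125 + 11/125 → 14/125
merge 1/10 + 14/125 → 53/250
merge 79/500 + 89/500 → 42/125
merge 53/250 + 107/500 → 213/500
merge 119/500 + 42/125 → 287/500
merge 213/500 + 287/500 → 1
L = 14/125 + 53/250 + 42/125 + 213/500 + 287/500 + 1 = 133/50 = 2.66 bits/symbol.

2.66 bits/symbol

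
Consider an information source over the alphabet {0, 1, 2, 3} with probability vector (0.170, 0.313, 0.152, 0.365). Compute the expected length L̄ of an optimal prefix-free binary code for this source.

Repeatedly combine the two least-probable nodes; the expected code length is the sum of the merged weights.
merge 19/125 + 17/100 → 161/500
merge 313/1000 + 161/500 → 127/200
merge 73/200 + 127/200 → 1
L = 161/500 + 127/200 + 1 = 1957/1000 = 1.957 bits/symbol.

1.957 bits/symbol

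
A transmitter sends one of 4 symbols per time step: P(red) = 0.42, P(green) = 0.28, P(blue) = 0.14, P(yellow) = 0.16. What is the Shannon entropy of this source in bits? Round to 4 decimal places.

H = −Σ pᵢ log₂ pᵢ.
−0.42·log₂(0.42) = 0.5256
−0.28·log₂(0.28) = 0.5142
−0.14·log₂(0.14) = 0.3971
−0.16·log₂(0.16) = 0.4230
Sum ≈ 1.8600 → 1.8600 bits.

1.8600 bits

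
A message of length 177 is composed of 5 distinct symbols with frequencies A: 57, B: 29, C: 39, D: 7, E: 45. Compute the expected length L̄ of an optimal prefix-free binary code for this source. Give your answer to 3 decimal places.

Probabilities are the counts divided by 177.
Repeatedly combine the two least-probable nodes; the expected code length is the sum of the merged weights.
merge 7/177 + 29/177 → 12/59
merge 12/59 + 13/59 → 25/59
merge 15/59 + 19/59 → 34/59
merge 25/59 + 34/59 → 1
L = 12/59 + 25/59 + 34/59 + 1 = 130/59 ≈ 2.203 bits/symbol.

2.203 bits/symbol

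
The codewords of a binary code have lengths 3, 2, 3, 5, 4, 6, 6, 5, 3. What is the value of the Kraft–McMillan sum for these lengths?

With common denominator 2^6 = 64: Σ 2^(−ℓᵢ) = 8/64 + 16/64 + 8/64 + 2/64 + 4/64 + 1/64 + 1/64 + 2/64 + 8/64 = 50/64 = 0.78125.

0.78125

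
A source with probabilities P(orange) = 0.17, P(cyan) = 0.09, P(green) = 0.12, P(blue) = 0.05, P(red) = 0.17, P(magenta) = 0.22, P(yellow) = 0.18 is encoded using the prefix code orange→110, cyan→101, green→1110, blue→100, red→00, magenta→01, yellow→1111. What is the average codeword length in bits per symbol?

2.91 bits/symbol

L̄ = Σ pᵢ·ℓᵢ = 0.17·3 + 0.09·3 + 0.12·4 + 0.05·3 + 0.17·2 + 0.22·2 + 0.18·4 = 2.91 bits/symbol.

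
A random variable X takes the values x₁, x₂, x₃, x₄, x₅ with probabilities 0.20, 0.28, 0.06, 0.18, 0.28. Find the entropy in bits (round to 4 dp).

H = −Σ pᵢ log₂ pᵢ.
−0.20·log₂(0.20) = 0.4644
−0.28·log₂(0.28) = 0.5142
−0.06·log₂(0.06) = 0.2435
−0.18·log₂(0.18) = 0.4453
−0.28·log₂(0.28) = 0.5142
Sum ≈ 2.1817 → 2.1817 bits.

2.1817 bits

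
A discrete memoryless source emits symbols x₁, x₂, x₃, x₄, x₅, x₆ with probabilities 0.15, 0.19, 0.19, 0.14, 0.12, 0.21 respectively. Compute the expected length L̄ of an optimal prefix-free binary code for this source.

2.6 bits/symbol

Repeatedly combine the two least-probable nodes; the expected code length is the sum of the merged weights.
merge 3/25 + 7/50 → 13/50
merge 3/20 + 19/100 → 17/50
merge 19/100 + 21/100 → 2/5
merge 13/50 + 17/50 → 3/5
merge 2/5 + 3/5 → 1
L = 13/50 + 17/50 + 2/5 + 3/5 + 1 = 13/5 = 2.6 bits/symbol.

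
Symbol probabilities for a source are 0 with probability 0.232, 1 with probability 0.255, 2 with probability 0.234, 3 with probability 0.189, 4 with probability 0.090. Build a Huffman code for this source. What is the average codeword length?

Repeatedly combine the two least-probable nodes; the expected code length is the sum of the merged weights.
merge 9/100 + 189/1000 → 279/1000
merge 29/125 + 117/500 → 233/500
merge 51/200 + 279/1000 → 267/500
merge 233/500 + 267/500 → 1
L = 279/1000 + 233/500 + 267/500 + 1 = 2279/1000 = 2.279 bits/symbol.

2.279 bits/symbol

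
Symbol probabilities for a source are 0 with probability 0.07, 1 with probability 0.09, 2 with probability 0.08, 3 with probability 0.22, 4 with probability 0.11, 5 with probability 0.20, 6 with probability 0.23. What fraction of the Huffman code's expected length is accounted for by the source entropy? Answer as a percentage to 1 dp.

98.4%

Entropy H = −Σ p log₂ p ≈ 2.6556 bits.
Huffman merges: 7/100+2/25→3/20; 9/100+11/100→1/5; 3/20+1/5→7/20; 1/5+11/50→21/50; 23/100+7/20→29/50; 21/50+29/50→1. L = 27/10 ≈ 2.7000.
Efficiency = H/L = 2.6556/2.7000 = 98.4%.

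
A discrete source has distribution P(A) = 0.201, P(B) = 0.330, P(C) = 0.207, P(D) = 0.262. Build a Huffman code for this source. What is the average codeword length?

Repeatedly combine the two least-probable nodes; the expected code length is the sum of the merged weights.
merge 201/1000 + 207/1000 → 51/125
merge 131/500 + 33/100 → 74/125
merge 51/125 + 74/125 → 1
L = 51/125 + 74/125 + 1 = 2 bits/symbol.

2 bits/symbol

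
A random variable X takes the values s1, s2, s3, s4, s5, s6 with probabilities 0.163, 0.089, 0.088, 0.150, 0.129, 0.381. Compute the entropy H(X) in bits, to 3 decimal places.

2.368 bits

H = −Σ pᵢ log₂ pᵢ.
−0.163·log₂(0.163) = 0.4266
−0.089·log₂(0.089) = 0.3106
−0.088·log₂(0.088) = 0.3086
−0.150·log₂(0.150) = 0.4105
−0.129·log₂(0.129) = 0.3811
−0.381·log₂(0.381) = 0.5304
Sum ≈ 2.3678 → 2.368 bits.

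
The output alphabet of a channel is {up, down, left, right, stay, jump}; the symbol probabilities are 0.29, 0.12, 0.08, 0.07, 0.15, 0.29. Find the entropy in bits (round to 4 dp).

H = −Σ pᵢ log₂ pᵢ.
−0.29·log₂(0.29) = 0.5179
−0.12·log₂(0.12) = 0.3671
−0.08·log₂(0.08) = 0.2915
−0.07·log₂(0.07) = 0.2686
−0.15·log₂(0.15) = 0.4105
−0.29·log₂(0.29) = 0.5179
Sum ≈ 2.3735 → 2.3735 bits.

2.3735 bits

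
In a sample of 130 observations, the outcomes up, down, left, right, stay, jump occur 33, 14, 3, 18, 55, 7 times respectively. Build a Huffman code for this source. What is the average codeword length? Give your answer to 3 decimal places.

Probabilities are the counts divided by 130.
Repeatedly combine the two least-probable nodes; the expected code length is the sum of the merged weights.
merge 3/130 + 7/130 → 1/13
merge 1/13 + 7/65 → 12/65
merge 9/65 + 12/65 → 21/65
merge 33/130 + 21/65 → 15/26
merge 11/26 + 15/26 → 1
L = 1/13 + 12/65 + 21/65 + 15/26 + 1 = 281/130 ≈ 2.162 bits/symbol.

2.162 bits/symbol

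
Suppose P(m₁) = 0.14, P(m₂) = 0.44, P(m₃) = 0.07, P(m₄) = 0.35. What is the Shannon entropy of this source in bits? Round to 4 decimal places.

H = −Σ pᵢ log₂ pᵢ.
−0.14·log₂(0.14) = 0.3971
−0.44·log₂(0.44) = 0.5211
−0.07·log₂(0.07) = 0.2686
−0.35·log₂(0.35) = 0.5301
Sum ≈ 1.7169 → 1.7169 bits.

1.7169 bits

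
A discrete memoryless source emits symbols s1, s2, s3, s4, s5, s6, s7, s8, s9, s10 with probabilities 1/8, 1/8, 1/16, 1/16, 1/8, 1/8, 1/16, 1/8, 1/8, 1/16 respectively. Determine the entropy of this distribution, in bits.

Each probability is a power of 1/2, so log₂(1/p) is an integer.
H = Σ p·log₂(1/p) = 1/8·3 + 1/8·3 + 1/16·4 + 1/16·4 + 1/8·3 + 1/8·3 + 1/16·4 + 1/8·3 + 1/8·3 + 1/16·4 = 3.25 bits.

3.25 bits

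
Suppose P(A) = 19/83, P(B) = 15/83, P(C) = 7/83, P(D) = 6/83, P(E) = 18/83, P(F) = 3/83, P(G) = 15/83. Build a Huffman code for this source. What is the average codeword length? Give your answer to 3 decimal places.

Repeatedly combine the two least-probable nodes; the expected code length is the sum of the merged weights.
merge 3/83 + 6/83 → 9/83
merge 7/83 + 9/83 → 16/83
merge 15/83 + 15/83 → 30/83
merge 16/83 + 18/83 → 34/83
merge 19/83 + 30/83 → 49/83
merge 34/83 + 49/83 → 1
L = 9/83 + 16/83 + 30/83 + 34/83 + 49/83 + 1 = 221/83 ≈ 2.663 bits/symbol.

2.663 bits/symbol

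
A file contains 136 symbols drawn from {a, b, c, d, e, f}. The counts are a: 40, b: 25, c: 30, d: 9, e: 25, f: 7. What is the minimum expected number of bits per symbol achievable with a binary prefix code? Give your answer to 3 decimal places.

2.419 bits/symbol

Probabilities are the counts divided by 136.
Repeatedly combine the two least-probable nodes; the expected code length is the sum of the merged weights.
merge 7/136 + 9/136 → 2/17
merge 2/17 + 25/136 → 41/136
merge 25/136 + 15/68 → 55/136
merge 5/17 + 41/136 → 81/136
merge 55/136 + 81/136 → 1
L = 2/17 + 41/136 + 55/136 + 81/136 + 1 = 329/136 ≈ 2.419 bits/symbol.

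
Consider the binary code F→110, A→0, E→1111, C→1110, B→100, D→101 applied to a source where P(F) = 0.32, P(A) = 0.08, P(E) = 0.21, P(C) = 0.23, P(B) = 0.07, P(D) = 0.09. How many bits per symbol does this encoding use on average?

3.28 bits/symbol

L̄ = Σ pᵢ·ℓᵢ = 0.32·3 + 0.08·1 + 0.21·4 + 0.23·4 + 0.07·3 + 0.09·3 = 3.28 bits/symbol.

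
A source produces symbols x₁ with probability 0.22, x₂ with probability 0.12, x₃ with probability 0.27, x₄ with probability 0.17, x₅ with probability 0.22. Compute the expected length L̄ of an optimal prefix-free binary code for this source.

Repeatedly combine the two least-probable nodes; the expected code length is the sum of the merged weights.
merge 3/25 + 17/100 → 29/100
merge 11/50 + 11/50 → 11/25
merge 27/100 + 29/100 → 14/25
merge 11/25 + 14/25 → 1
L = 29/100 + 11/25 + 14/25 + 1 = 229/100 = 2.29 bits/symbol.

2.29 bits/symbol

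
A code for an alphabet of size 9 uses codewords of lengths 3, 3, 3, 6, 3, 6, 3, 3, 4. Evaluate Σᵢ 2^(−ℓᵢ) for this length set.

0.84375

With common denominator 2^6 = 64: Σ 2^(−ℓᵢ) = 8/64 + 8/64 + 8/64 + 1/64 + 8/64 + 1/64 + 8/64 + 8/64 + 4/64 = 54/64 = 0.84375.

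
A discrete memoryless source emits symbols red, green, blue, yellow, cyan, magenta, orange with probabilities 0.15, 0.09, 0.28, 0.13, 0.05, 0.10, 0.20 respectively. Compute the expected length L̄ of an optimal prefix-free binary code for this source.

2.66 bits/symbol

Repeatedly combine the two least-probable nodes; the expected code length is the sum of the merged weights.
merge 1/20 + 9/100 → 7/50
merge 1/10 + 13/100 → 23/100
merge 7/50 + 3/20 → 29/100
merge 1/5 + 23/100 → 43/100
merge 7/25 + 29/100 → 57/100
merge 43/100 + 57/100 → 1
L = 7/50 + 23/100 + 29/100 + 43/100 + 57/100 + 1 = 133/50 = 2.66 bits/symbol.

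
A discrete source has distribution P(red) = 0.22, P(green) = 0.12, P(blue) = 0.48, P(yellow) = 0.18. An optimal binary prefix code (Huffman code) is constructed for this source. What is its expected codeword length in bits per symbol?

1.82 bits/symbol

Repeatedly combine the two least-probable nodes; the expected code length is the sum of the merged weights.
merge 3/25 + 9/50 → 3/10
merge 11/50 + 3/10 → 13/25
merge 12/25 + 13/25 → 1
L = 3/10 + 13/25 + 1 = 91/50 = 1.82 bits/symbol.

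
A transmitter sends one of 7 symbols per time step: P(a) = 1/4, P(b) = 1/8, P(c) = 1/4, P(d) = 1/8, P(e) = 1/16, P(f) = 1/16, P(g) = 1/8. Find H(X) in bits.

Each probability is a power of 1/2, so log₂(1/p) is an integer.
H = Σ p·log₂(1/p) = 1/4·2 + 1/8·3 + 1/4·2 + 1/8·3 + 1/16·4 + 1/16·4 + 1/8·3 = 2.625 bits.

2.625 bits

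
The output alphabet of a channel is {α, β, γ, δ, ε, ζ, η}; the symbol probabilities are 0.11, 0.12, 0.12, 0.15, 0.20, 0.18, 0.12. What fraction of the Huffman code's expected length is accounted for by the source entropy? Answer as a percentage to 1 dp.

Entropy H = −Σ p log₂ p ≈ 2.7717 bits.
Huffman merges: 11/100+3/25→23/100; 3/25+3/25→6/25; 3/20+9/50→33/100; 1/5+23/100→43/100; 6/25+33/100→57/100; 43/100+57/100→1. L = 14/5 ≈ 2.8000.
Efficiency = H/L = 2.7717/2.8000 = 99.0%.

99.0%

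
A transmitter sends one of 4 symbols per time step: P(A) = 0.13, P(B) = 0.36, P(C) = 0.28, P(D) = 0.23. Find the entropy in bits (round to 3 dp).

1.915 bits

H = −Σ pᵢ log₂ pᵢ.
−0.13·log₂(0.13) = 0.3826
−0.36·log₂(0.36) = 0.5306
−0.28·log₂(0.28) = 0.5142
−0.23·log₂(0.23) = 0.4877
Sum ≈ 1.9151 → 1.915 bits.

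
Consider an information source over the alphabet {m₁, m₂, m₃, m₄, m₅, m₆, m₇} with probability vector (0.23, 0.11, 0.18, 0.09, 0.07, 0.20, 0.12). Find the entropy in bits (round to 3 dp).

2.696 bits

H = −Σ pᵢ log₂ pᵢ.
−0.23·log₂(0.23) = 0.4877
−0.11·log₂(0.11) = 0.3503
−0.18·log₂(0.18) = 0.4453
−0.09·log₂(0.09) = 0.3127
−0.07·log₂(0.07) = 0.2686
−0.20·log₂(0.20) = 0.4644
−0.12·log₂(0.12) = 0.3671
Sum ≈ 2.6959 → 2.696 bits.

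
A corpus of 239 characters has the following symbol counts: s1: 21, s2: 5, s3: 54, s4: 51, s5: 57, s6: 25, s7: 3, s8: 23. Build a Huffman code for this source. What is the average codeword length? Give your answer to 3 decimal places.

Probabilities are the counts divided by 239.
Repeatedly combine the two least-probable nodes; the expected code length is the sum of the merged weights.
merge 3/239 + 5/239 → 8/239
merge 8/239 + 21/239 → 29/239
merge 23/239 + 25/239 → 48/239
merge 29/239 + 48/239 → 77/239
merge 51/239 + 54/239 → 105/239
merge 57/239 + 77/239 → 134/239
merge 105/239 + 134/239 → 1
L = 8/239 + 29/239 + 48/239 + 77/239 + 105/239 + 134/239 + 1 = 640/239 ≈ 2.678 bits/symbol.

2.678 bits/symbol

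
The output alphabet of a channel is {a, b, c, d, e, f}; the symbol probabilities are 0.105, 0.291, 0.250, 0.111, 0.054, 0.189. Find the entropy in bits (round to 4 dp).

H = −Σ pᵢ log₂ pᵢ.
−0.105·log₂(0.105) = 0.3414
−0.291·log₂(0.291) = 0.5182
−0.250·log₂(0.250) = 0.5000
−0.111·log₂(0.111) = 0.3520
−0.054·log₂(0.054) = 0.2274
−0.189·log₂(0.189) = 0.4543
Sum ≈ 2.3933 → 2.3933 bits.

2.3933 bits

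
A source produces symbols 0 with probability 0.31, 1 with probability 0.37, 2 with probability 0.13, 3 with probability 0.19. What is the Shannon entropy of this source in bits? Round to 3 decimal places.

1.892 bits

H = −Σ pᵢ log₂ pᵢ.
−0.31·log₂(0.31) = 0.5238
−0.37·log₂(0.37) = 0.5307
−0.13·log₂(0.13) = 0.3826
−0.19·log₂(0.19) = 0.4552
Sum ≈ 1.8924 → 1.892 bits.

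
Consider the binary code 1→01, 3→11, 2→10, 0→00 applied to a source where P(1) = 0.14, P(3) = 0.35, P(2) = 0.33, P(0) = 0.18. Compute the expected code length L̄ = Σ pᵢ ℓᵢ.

2 bits/symbol

L̄ = Σ pᵢ·ℓᵢ = 0.14·2 + 0.35·2 + 0.33·2 + 0.18·2 = 2 bits/symbol.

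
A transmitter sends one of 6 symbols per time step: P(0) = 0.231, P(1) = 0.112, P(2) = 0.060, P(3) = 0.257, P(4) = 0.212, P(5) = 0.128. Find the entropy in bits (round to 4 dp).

2.4434 bits

H = −Σ pᵢ log₂ pᵢ.
−0.231·log₂(0.231) = 0.4883
−0.112·log₂(0.112) = 0.3537
−0.060·log₂(0.060) = 0.2435
−0.257·log₂(0.257) = 0.5038
−0.212·log₂(0.212) = 0.4744
−0.128·log₂(0.128) = 0.3796
Sum ≈ 2.4434 → 2.4434 bits.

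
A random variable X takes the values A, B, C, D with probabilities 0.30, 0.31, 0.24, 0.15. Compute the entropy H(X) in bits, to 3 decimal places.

H = −Σ pᵢ log₂ pᵢ.
−0.30·log₂(0.30) = 0.5211
−0.31·log₂(0.31) = 0.5238
−0.24·log₂(0.24) = 0.4941
−0.15·log₂(0.15) = 0.4105
Sum ≈ 1.9496 → 1.950 bits.

1.950 bits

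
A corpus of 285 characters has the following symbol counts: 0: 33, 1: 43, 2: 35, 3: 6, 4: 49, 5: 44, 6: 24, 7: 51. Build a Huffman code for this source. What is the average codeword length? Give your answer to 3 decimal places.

2.926 bits/symbol

Probabilities are the counts divided by 285.
Repeatedly combine the two least-probable nodes; the expected code length is the sum of the merged weights.
merge 2/95 + 8/95 → 2/19
merge 2/19 + 11/95 → 21/95
merge 7/57 + 43/285 → 26/95
merge 44/285 + 49/285 → 31/95
merge 17/95 + 21/95 → 2/5
merge 26/95 + 31/95 → 3/5
merge 2/5 + 3/5 → 1
L = 2/19 + 21/95 + 26/95 + 31/95 + 2/5 + 3/5 + 1 = 278/95 ≈ 2.926 bits/symbol.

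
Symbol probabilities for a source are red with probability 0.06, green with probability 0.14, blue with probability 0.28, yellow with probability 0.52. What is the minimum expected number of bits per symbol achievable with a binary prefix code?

Repeatedly combine the two least-probable nodes; the expected code length is the sum of the merged weights.
merge 3/50 + 7/50 → 1/5
merge 1/5 + 7/25 → 12/25
merge 12/25 + 13/25 → 1
L = 1/5 + 12/25 + 1 = 42/25 = 1.68 bits/symbol.

1.68 bits/symbol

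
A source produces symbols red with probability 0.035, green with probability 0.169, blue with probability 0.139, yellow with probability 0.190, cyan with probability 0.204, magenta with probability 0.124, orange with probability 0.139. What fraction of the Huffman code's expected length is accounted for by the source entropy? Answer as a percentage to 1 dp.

Entropy H = −Σ p log₂ p ≈ 2.6907 bits.
Huffman merges: 7/200+31/250→159/1000; 139/1000+139/1000→139/500; 159/1000+169/1000→41/125; 19/100+51/250→197/500; 139/500+41/125→303/500; 197/500+303/500→1. L = 553/200 ≈ 2.7650.
Efficiency = H/L = 2.6907/2.7650 = 97.3%.

97.3%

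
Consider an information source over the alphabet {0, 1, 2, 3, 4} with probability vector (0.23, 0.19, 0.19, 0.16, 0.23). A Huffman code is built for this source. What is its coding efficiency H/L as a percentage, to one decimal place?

Entropy H = −Σ p log₂ p ≈ 2.3088 bits.
Huffman merges: 4/25+19/100→7/20; 19/100+23/100→21/50; 23/100+7/20→29/50; 21/50+29/50→1. L = 47/20 ≈ 2.3500.
Efficiency = H/L = 2.3088/2.3500 = 98.2%.

98.2%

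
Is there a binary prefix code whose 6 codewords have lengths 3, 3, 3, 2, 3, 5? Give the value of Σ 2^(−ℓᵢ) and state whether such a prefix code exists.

With common denominator 2^5 = 32: Σ 2^(−ℓᵢ) = 4/32 + 4/32 + 4/32 + 8/32 + 4/32 + 1/32 = 25/32 = 0.78125.
Kraft's inequality requires Σ ≤ 1; here Σ = 0.78125 ≤ 1, so such a prefix code exists.

0.78125; yes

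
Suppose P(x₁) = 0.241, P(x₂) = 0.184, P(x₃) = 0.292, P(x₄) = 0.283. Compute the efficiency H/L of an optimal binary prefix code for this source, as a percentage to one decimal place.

98.9%

Entropy H = −Σ p log₂ p ≈ 1.9781 bits.
Huffman merges: 23/125+241/1000→17/40; 283/1000+73/250→23/40; 17/40+23/40→1. L = 2 ≈ 2.0000.
Efficiency = H/L = 1.9781/2.0000 = 98.9%.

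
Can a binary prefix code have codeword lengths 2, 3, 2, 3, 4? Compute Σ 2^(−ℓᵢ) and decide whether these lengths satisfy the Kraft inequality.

With common denominator 2^4 = 16: Σ 2^(−ℓᵢ) = 4/16 + 2/16 + 4/16 + 2/16 + 1/16 = 13/16 = 0.8125.
Kraft's inequality requires Σ ≤ 1; here Σ = 0.8125 ≤ 1, so such a prefix code exists.

0.8125; yes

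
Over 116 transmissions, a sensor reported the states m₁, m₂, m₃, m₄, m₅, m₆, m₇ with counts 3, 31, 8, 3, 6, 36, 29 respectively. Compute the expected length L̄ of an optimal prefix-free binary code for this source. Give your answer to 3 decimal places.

Probabilities are the counts divided by 116.
Repeatedly combine the two least-probable nodes; the expected code length is the sum of the merged weights.
merge 3/116 + 3/116 → 3/58
merge 3/58 + 3/58 → 3/29
merge 2/29 + 3/29 → 5/29
merge 5/29 + 1/4 → 49/116
merge 31/116 + 9/29 → 67/116
merge 49/116 + 67/116 → 1
L = 3/58 + 3/29 + 5/29 + 49/116 + 67/116 + 1 = 135/58 ≈ 2.328 bits/symbol.

2.328 bits/symbol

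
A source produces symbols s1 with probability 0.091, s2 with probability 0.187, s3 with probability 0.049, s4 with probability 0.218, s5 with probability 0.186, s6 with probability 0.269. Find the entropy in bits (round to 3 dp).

H = −Σ pᵢ log₂ pᵢ.
−0.091·log₂(0.091) = 0.3147
−0.187·log₂(0.187) = 0.4523
−0.049·log₂(0.049) = 0.2132
−0.218·log₂(0.218) = 0.4791
−0.186·log₂(0.186) = 0.4514
−0.269·log₂(0.269) = 0.5096
Sum ≈ 2.4202 → 2.420 bits.

2.420 bits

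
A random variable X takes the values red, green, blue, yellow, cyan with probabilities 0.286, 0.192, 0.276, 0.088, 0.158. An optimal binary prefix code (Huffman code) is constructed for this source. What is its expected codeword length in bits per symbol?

2.246 bits/symbol

Repeatedly combine the two least-probable nodes; the expected code length is the sum of the merged weights.
merge 11/125 + 79/500 → 123/500
merge 24/125 + 123/500 → 219/500
merge 69/250 + 143/500 → 281/500
merge 219/500 + 281/500 → 1
L = 123/500 + 219/500 + 281/500 + 1 = 1123/500 = 2.246 bits/symbol.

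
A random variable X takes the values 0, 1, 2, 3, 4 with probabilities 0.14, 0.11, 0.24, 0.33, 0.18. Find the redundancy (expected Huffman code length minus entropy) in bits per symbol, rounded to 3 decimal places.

Entropy H = −Σ p log₂ p ≈ 2.2147 bits.
Huffman merges: 11/100+7/50→1/4; 9/50+6/25→21/50; 1/4+33/100→29/50; 21/50+29/50→1. L = 9/4 ≈ 2.2500.
L − H = 2.2500 − 2.2147 = 0.035 bits.

0.035 bits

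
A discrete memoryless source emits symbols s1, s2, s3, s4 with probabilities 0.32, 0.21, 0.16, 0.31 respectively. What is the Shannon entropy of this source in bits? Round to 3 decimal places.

H = −Σ pᵢ log₂ pᵢ.
−0.32·log₂(0.32) = 0.5260
−0.21·log₂(0.21) = 0.4728
−0.16·log₂(0.16) = 0.4230
−0.31·log₂(0.31) = 0.5238
Sum ≈ 1.9457 → 1.946 bits.

1.946 bits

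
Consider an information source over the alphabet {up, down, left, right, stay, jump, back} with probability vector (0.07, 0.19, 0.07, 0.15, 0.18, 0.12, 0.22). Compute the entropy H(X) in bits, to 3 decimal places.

H = −Σ pᵢ log₂ pᵢ.
−0.07·log₂(0.07) = 0.2686
−0.19·log₂(0.19) = 0.4552
−0.07·log₂(0.07) = 0.2686
−0.15·log₂(0.15) = 0.4105
−0.18·log₂(0.18) = 0.4453
−0.12·log₂(0.12) = 0.3671
−0.22·log₂(0.22) = 0.4806
Sum ≈ 2.6958 → 2.696 bits.

2.696 bits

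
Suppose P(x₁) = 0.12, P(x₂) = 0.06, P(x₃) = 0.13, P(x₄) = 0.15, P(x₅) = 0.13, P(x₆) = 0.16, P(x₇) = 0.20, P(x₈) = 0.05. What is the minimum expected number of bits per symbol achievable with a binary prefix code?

2.91 bits/symbol

Repeatedly combine the two least-probable nodes; the expected code length is the sum of the merged weights.
merge 1/20 + 3/50 → 11/100
merge 11/100 + 3/25 → 23/100
merge 13/100 + 13/100 → 13/50
merge 3/20 + 4/25 → 31/100
merge 1/5 + 23/100 → 43/100
merge 13/50 + 31/100 → 57/100
merge 43/100 + 57/100 → 1
L = 11/100 + 23/100 + 13/50 + 31/100 + 43/100 + 57/100 + 1 = 291/100 = 2.91 bits/symbol.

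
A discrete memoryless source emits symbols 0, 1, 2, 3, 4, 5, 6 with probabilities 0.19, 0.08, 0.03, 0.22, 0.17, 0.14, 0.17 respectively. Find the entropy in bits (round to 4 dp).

2.6454 bits

H = −Σ pᵢ log₂ pᵢ.
−0.19·log₂(0.19) = 0.4552
−0.08·log₂(0.08) = 0.2915
−0.03·log₂(0.03) = 0.1518
−0.22·log₂(0.22) = 0.4806
−0.17·log₂(0.17) = 0.4346
−0.14·log₂(0.14) = 0.3971
−0.17·log₂(0.17) = 0.4346
Sum ≈ 2.6454 → 2.6454 bits.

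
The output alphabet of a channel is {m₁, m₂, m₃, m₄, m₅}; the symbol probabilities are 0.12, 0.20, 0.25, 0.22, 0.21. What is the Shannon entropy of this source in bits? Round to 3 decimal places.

H = −Σ pᵢ log₂ pᵢ.
−0.12·log₂(0.12) = 0.3671
−0.20·log₂(0.20) = 0.4644
−0.25·log₂(0.25) = 0.5000
−0.22·log₂(0.22) = 0.4806
−0.21·log₂(0.21) = 0.4728
Sum ≈ 2.2848 → 2.285 bits.

2.285 bits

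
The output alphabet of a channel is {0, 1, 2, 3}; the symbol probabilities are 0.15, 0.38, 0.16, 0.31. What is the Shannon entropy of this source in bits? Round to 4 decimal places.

1.8878 bits

H = −Σ pᵢ log₂ pᵢ.
−0.15·log₂(0.15) = 0.4105
−0.38·log₂(0.38) = 0.5305
−0.16·log₂(0.16) = 0.4230
−0.31·log₂(0.31) = 0.5238
Sum ≈ 1.8878 → 1.8878 bits.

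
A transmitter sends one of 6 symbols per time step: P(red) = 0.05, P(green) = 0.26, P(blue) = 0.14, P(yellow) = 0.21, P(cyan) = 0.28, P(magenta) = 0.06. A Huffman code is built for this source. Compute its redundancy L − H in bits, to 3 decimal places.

0.011 bits

Entropy H = −Σ p log₂ p ≈ 2.3491 bits.
Huffman merges: 1/20+3/50→11/100; 11/100+7/50→1/4; 21/100+1/4→23/50; 13/50+7/25→27/50; 23/50+27/50→1. L = 59/25 ≈ 2.3600.
L − H = 2.3600 − 2.3491 = 0.011 bits.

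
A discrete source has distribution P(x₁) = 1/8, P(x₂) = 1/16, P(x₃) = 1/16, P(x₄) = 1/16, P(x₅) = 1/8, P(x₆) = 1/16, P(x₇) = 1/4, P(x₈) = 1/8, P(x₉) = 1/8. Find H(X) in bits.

3 bits

Each probability is a power of 1/2, so log₂(1/p) is an integer.
H = Σ p·log₂(1/p) = 1/8·3 + 1/16·4 + 1/16·4 + 1/16·4 + 1/8·3 + 1/16·4 + 1/4·2 + 1/8·3 + 1/8·3 = 3 bits.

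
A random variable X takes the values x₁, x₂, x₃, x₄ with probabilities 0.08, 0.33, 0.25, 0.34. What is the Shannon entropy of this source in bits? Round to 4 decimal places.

H = −Σ pᵢ log₂ pᵢ.
−0.08·log₂(0.08) = 0.2915
−0.33·log₂(0.33) = 0.5278
−0.25·log₂(0.25) = 0.5000
−0.34·log₂(0.34) = 0.5292
Sum ≈ 1.8485 → 1.8485 bits.

1.8485 bits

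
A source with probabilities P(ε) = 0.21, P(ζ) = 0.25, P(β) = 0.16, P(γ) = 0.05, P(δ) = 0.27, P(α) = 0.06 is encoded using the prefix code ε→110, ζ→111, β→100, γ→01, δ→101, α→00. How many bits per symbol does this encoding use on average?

L̄ = Σ pᵢ·ℓᵢ = 0.21·3 + 0.25·3 + 0.16·3 + 0.05·2 + 0.27·3 + 0.06·2 = 2.89 bits/symbol.

2.89 bits/symbol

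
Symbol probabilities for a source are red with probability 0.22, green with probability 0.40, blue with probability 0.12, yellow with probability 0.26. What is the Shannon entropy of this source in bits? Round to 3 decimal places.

1.882 bits

H = −Σ pᵢ log₂ pᵢ.
−0.22·log₂(0.22) = 0.4806
−0.40·log₂(0.40) = 0.5288
−0.12·log₂(0.12) = 0.3671
−0.26·log₂(0.26) = 0.5053
Sum ≈ 1.8817 → 1.882 bits.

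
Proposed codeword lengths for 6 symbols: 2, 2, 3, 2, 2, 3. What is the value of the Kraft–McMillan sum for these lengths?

With common denominator 2^3 = 8: Σ 2^(−ℓᵢ) = 2/8 + 2/8 + 1/8 + 2/8 + 2/8 + 1/8 = 10/8 = 1.25.

1.25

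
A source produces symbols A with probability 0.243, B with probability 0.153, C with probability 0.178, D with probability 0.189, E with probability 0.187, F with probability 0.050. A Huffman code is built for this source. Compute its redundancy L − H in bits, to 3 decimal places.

Entropy H = −Σ p log₂ p ≈ 2.4763 bits.
Huffman merges: 1/20+153/1000→203/1000; 89/500+187/1000→73/200; 189/1000+203/1000→49/125; 243/1000+73/200→76/125; 49/125+76/125→1. L = 321/125 ≈ 2.5680.
L − H = 2.5680 − 2.4763 = 0.092 bits.

0.092 bits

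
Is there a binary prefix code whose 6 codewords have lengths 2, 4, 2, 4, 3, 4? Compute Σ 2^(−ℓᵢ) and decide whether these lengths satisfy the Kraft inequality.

0.8125; yes

With common denominator 2^4 = 16: Σ 2^(−ℓᵢ) = 4/16 + 1/16 + 4/16 + 1/16 + 2/16 + 1/16 = 13/16 = 0.8125.
Kraft's inequality requires Σ ≤ 1; here Σ = 0.8125 ≤ 1, so such a prefix code exists.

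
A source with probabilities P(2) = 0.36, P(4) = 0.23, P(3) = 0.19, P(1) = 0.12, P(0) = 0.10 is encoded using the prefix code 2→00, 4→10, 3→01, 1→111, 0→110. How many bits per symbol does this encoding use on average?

2.22 bits/symbol

L̄ = Σ pᵢ·ℓᵢ = 0.36·2 + 0.23·2 + 0.19·2 + 0.12·3 + 0.10·3 = 2.22 bits/symbol.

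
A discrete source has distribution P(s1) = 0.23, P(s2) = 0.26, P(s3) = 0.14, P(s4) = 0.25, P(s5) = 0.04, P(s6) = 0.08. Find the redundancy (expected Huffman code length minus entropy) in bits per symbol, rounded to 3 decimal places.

0.013 bits

Entropy H = −Σ p log₂ p ≈ 2.3673 bits.
Huffman merges: 1/25+2/25→3/25; 3/25+7/50→13/50; 23/100+1/4→12/25; 13/50+13/50→13/25; 12/25+13/25→1. L = 119/50 ≈ 2.3800.
L − H = 2.3800 − 2.3673 = 0.013 bits.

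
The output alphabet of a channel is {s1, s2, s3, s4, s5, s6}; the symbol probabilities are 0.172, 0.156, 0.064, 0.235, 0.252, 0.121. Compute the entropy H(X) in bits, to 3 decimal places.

2.470 bits

H = −Σ pᵢ log₂ pᵢ.
−0.172·log₂(0.172) = 0.4368
−0.156·log₂(0.156) = 0.4181
−0.064·log₂(0.064) = 0.2538
−0.235·log₂(0.235) = 0.4910
−0.252·log₂(0.252) = 0.5011
−0.121·log₂(0.121) = 0.3687
Sum ≈ 2.4695 → 2.470 bits.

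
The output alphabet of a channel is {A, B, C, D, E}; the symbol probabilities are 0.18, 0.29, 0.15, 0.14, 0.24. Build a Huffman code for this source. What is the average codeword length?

2.29 bits/symbol

Repeatedly combine the two least-probable nodes; the expected code length is the sum of the merged weights.
merge 7/50 + 3/20 → 29/100
merge 9/50 + 6/25 → 21/50
merge 29/100 + 29/100 → 29/50
merge 21/50 + 29/50 → 1
L = 29/100 + 21/50 + 29/50 + 1 = 229/100 = 2.29 bits/symbol.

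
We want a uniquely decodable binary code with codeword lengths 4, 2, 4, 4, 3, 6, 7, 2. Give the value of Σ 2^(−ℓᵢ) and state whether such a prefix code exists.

With common denominator 2^7 = 128: Σ 2^(−ℓᵢ) = 8/128 + 32/128 + 8/128 + 8/128 + 16/128 + 2/128 + 1/128 + 32/128 = 107/128 = 0.8359375.
Kraft's inequality requires Σ ≤ 1; here Σ = 0.8359375 ≤ 1, so such a prefix code exists.

0.8359375; yes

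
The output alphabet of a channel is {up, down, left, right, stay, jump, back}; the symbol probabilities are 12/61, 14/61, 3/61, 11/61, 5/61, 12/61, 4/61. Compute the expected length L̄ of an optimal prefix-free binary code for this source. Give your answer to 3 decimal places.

2.689 bits/symbol

Repeatedly combine the two least-probable nodes; the expected code length is the sum of the merged weights.
merge 3/61 + 4/61 → 7/61
merge 5/61 + 7/61 → 12/61
merge 11/61 + 12/61 → 23/61
merge 12/61 + 12/61 → 24/61
merge 14/61 + 23/61 → 37/61
merge 24/61 + 37/61 → 1
L = 7/61 + 12/61 + 23/61 + 24/61 + 37/61 + 1 = 164/61 ≈ 2.689 bits/symbol.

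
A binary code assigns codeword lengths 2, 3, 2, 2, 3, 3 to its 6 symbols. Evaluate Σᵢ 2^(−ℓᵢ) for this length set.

With common denominator 2^3 = 8: Σ 2^(−ℓᵢ) = 2/8 + 1/8 + 2/8 + 2/8 + 1/8 + 1/8 = 9/8 = 1.125.

1.125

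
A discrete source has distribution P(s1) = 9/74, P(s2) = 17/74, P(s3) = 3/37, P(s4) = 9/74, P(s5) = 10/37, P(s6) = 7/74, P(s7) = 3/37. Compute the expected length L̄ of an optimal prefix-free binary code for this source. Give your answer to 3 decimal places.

Repeatedly combine the two least-probable nodes; the expected code length is the sum of the merged weights.
merge 3/37 + 3/37 → 6/37
merge 7/74 + 9/74 → 8/37
merge 9/74 + 6/37 → 21/74
merge 8/37 + 17/74 → 33/74
merge 10/37 + 21/74 → 41/74
merge 33/74 + 41/74 → 1
L = 6/37 + 8/37 + 21/74 + 33/74 + 41/74 + 1 = 197/74 ≈ 2.662 bits/symbol.

2.662 bits/symbol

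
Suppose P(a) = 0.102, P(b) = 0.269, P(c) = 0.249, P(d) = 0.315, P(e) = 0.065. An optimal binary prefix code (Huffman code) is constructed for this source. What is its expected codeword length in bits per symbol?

Repeatedly combine the two least-probable nodes; the expected code length is the sum of the merged weights.
merge 13/200 + 51/500 → 167/1000
merge 167/1000 + 249/1000 → 52/125
merge 269/1000 + 63/200 → 73/125
merge 52/125 + 73/125 → 1
L = 167/1000 + 52/125 + 73/125 + 1 = 2167/1000 = 2.167 bits/symbol.

2.167 bits/symbol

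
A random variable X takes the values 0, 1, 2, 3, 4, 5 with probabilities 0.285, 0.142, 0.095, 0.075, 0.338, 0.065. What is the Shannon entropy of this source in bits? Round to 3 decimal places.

2.304 bits

H = −Σ pᵢ log₂ pᵢ.
−0.285·log₂(0.285) = 0.5161
−0.142·log₂(0.142) = 0.3999
−0.095·log₂(0.095) = 0.3226
−0.075·log₂(0.075) = 0.2803
−0.338·log₂(0.338) = 0.5289
−0.065·log₂(0.065) = 0.2563
Sum ≈ 2.3041 → 2.304 bits.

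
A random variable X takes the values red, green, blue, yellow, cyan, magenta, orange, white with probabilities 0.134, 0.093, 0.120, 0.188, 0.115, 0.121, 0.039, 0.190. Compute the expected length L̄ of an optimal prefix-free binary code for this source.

Repeatedly combine the two least-probable nodes; the expected code length is the sum of the merged weights.
merge 39/1000 + 93/1000 → 33/250
merge 23/200 + 3/25 → 47/200
merge 121/1000 + 33/250 → 253/1000
merge 67/500 + 47/250 → 161/500
merge 19/100 + 47/200 → 17/40
merge 253/1000 + 161/500 → 23/40
merge 17/40 + 23/40 → 1
L = 33/250 + 47/200 + 253/1000 + 161/500 + 17/40 + 23/40 + 1 = 1471/500 = 2.942 bits/symbol.

2.942 bits/symbol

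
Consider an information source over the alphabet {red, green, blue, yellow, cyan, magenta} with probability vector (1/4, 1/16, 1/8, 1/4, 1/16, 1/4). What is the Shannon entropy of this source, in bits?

Each probability is a power of 1/2, so log₂(1/p) is an integer.
H = Σ p·log₂(1/p) = 1/4·2 + 1/16·4 + 1/8·3 + 1/4·2 + 1/16·4 + 1/4·2 = 2.375 bits.

2.375 bits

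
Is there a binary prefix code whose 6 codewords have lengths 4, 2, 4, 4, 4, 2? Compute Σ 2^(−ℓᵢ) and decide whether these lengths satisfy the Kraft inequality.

0.75; yes

With common denominator 2^4 = 16: Σ 2^(−ℓᵢ) = 1/16 + 4/16 + 1/16 + 1/16 + 1/16 + 4/16 = 12/16 = 0.75.
Kraft's inequality requires Σ ≤ 1; here Σ = 0.75 ≤ 1, so such a prefix code exists.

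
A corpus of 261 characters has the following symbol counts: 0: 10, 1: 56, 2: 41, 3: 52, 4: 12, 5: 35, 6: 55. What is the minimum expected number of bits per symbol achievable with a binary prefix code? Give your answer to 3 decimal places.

2.659 bits/symbol

Probabilities are the counts divided by 261.
Repeatedly combine the two least-probable nodes; the expected code length is the sum of the merged weights.
merge 10/261 + 4/87 → 22/261
merge 22/261 + 35/261 → 19/87
merge 41/261 + 52/261 → 31/87
merge 55/261 + 56/261 → 37/87
merge 19/87 + 31/87 → 50/87
merge 37/87 + 50/87 → 1
L = 22/261 + 19/87 + 31/87 + 37/87 + 50/87 + 1 = 694/261 ≈ 2.659 bits/symbol.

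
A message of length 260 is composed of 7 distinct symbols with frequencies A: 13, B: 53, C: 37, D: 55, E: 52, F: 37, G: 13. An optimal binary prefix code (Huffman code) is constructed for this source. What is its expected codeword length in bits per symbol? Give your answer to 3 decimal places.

2.685 bits/symbol

Probabilities are the counts divided by 260.
Repeatedly combine the two least-probable nodes; the expected code length is the sum of the merged weights.
merge 1/20 + 1/20 → 1/10
merge 1/10 + 37/260 → 63/260
merge 37/260 + 1/5 → 89/260
merge 53/260 + 11/52 → 27/65
merge 63/260 + 89/260 → 38/65
merge 27/65 + 38/65 → 1
L = 1/10 + 63/260 + 89/260 + 27/65 + 38/65 + 1 = 349/130 ≈ 2.685 bits/symbol.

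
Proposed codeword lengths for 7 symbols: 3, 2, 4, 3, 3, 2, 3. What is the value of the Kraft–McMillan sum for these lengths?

With common denominator 2^4 = 16: Σ 2^(−ℓᵢ) = 2/16 + 4/16 + 1/16 + 2/16 + 2/16 + 4/16 + 2/16 = 17/16 = 1.0625.

1.0625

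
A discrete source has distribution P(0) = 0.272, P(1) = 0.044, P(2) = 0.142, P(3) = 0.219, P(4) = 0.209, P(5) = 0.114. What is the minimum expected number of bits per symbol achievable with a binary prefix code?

Repeatedly combine the two least-probable nodes; the expected code length is the sum of the merged weights.
merge 11/250 + 57/500 → 79/500
merge 71/500 + 79/500 → 3/10
merge 209/1000 + 219/1000 → 107/250
merge 34/125 + 3/10 → 143/250
merge 107/250 + 143/250 → 1
L = 79/500 + 3/10 + 107/250 + 143/250 + 1 = 1229/500 = 2.458 bits/symbol.

2.458 bits/symbol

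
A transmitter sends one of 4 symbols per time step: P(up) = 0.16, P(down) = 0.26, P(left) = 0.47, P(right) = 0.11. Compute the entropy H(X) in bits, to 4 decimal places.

1.7905 bits

H = −Σ pᵢ log₂ pᵢ.
−0.16·log₂(0.16) = 0.4230
−0.26·log₂(0.26) = 0.5053
−0.47·log₂(0.47) = 0.5120
−0.11·log₂(0.11) = 0.3503
Sum ≈ 1.7905 → 1.7905 bits.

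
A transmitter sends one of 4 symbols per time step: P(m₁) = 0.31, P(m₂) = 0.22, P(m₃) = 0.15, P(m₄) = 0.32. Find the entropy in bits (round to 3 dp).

H = −Σ pᵢ log₂ pᵢ.
−0.31·log₂(0.31) = 0.5238
−0.22·log₂(0.22) = 0.4806
−0.15·log₂(0.15) = 0.4105
−0.32·log₂(0.32) = 0.5260
Sum ≈ 1.9409 → 1.941 bits.

1.941 bits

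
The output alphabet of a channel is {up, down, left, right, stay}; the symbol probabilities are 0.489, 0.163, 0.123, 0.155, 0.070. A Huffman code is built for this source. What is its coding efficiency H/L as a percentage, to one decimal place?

98.3%

Entropy H = −Σ p log₂ p ≈ 1.9886 bits.
Huffman merges: 7/100+123/1000→193/1000; 31/200+163/1000→159/500; 193/1000+159/500→511/1000; 489/1000+511/1000→1. L = 1011/500 ≈ 2.0220.
Efficiency = H/L = 1.9886/2.0220 = 98.3%.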